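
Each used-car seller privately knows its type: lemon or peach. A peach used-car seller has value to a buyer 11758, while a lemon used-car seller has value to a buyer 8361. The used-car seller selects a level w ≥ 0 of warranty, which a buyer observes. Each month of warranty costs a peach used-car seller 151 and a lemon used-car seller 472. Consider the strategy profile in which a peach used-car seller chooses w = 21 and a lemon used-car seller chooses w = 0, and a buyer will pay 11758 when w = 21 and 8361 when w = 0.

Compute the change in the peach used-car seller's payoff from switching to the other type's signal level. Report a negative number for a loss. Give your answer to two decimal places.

-226.00

Playing w = 21 the peach used-car seller receives 11758 − 151 × 21 = 8587.
Deviating to w = 0 yields 8361 instead.
Gain from deviating: 8361 − 8587 = -226.00.
The gain is negative, so the peach type's incentive-compatibility constraint is satisfied.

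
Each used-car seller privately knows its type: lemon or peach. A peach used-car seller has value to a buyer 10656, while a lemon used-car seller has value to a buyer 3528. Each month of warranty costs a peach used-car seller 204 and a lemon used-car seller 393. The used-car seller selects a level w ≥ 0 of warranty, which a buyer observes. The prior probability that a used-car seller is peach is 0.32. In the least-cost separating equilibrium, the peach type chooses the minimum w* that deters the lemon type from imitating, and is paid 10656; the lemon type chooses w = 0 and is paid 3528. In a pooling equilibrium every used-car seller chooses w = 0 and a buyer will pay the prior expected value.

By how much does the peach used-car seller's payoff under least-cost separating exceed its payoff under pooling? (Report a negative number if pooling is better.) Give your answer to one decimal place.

1147.0

Least-cost separating signal: w* solves 3528 = 10656 − 393·w*, so w* = (10656 − 3528)/393 ≈ 18.1374.
Peach type's separating payoff: 10656 − 204 × w* = 10656 − 204 × (10656 − 3528)/393 = 10656 − 1454112/393 ≈ 6955.969.
Pooling payoff: 0.32 × 10656 + 0.68 × 3528 = 5808.96.
Difference: 6955.969 − 5808.96 = 1147.009, i.e. 1147.0 to one decimal place.
The peach type prefers to separate.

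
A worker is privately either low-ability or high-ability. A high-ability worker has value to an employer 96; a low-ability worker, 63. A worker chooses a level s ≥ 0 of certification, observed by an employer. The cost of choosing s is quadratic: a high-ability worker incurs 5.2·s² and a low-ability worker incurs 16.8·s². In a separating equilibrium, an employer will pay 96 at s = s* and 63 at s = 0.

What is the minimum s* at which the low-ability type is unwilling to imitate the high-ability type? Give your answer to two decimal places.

1.40

The low-ability type at s = 0 receives 63; imitating at s* yields 96 − 16.8·s*².
Indifference: 63 = 96 − 16.8·s*², so s*² = (96 − 63) / 16.8 ≈ 1.9643.
s* = √1.9643 ≈ 1.40.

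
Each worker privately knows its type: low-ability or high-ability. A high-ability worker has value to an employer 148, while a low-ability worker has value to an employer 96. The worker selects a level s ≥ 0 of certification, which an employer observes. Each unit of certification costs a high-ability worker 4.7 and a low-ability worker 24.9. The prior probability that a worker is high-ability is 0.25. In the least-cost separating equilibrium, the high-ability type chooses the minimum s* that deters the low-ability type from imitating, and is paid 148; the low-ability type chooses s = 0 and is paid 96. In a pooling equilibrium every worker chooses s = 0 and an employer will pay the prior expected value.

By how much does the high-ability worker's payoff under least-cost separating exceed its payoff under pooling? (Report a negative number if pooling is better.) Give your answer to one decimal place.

29.2

Least-cost separating signal: s* solves 96 = 148 − 24.9·s*, so s* = (148 − 96)/24.9 ≈ 2.0884.
High-ability type's separating payoff: 148 − 4.7 × s* = 148 − 4.7 × (148 − 96)/24.9 = 148 − 244.4/24.9 ≈ 138.185.
Pooling payoff: 0.25 × 148 + 0.75 × 96 = 109.
Difference: 138.185 − 109 = 29.185, i.e. 29.2 to one decimal place.
The high-ability type prefers to separate.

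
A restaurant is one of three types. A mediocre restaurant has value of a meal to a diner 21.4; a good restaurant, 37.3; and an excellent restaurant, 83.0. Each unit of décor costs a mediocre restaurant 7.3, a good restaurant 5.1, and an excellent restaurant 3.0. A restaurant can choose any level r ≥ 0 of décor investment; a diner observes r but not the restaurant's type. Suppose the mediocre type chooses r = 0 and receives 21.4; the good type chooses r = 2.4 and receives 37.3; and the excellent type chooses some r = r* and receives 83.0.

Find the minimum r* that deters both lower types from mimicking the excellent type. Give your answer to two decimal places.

Mediocre type (on-path payoff 21.4) won't mimic when 21.4 ≥ 83.0 − 7.3·r*, i.e. r* ≥ 8.44.
Good type (on-path payoff 37.3 − 5.1×2.4 = 25.06) won't mimic when 25.06 ≥ 83.0 − 5.1·r*, i.e. r* ≥ 11.36.
Both must hold, so r* = max(8.44, 11.36) = 11.36. The good type's constraint binds.

11.36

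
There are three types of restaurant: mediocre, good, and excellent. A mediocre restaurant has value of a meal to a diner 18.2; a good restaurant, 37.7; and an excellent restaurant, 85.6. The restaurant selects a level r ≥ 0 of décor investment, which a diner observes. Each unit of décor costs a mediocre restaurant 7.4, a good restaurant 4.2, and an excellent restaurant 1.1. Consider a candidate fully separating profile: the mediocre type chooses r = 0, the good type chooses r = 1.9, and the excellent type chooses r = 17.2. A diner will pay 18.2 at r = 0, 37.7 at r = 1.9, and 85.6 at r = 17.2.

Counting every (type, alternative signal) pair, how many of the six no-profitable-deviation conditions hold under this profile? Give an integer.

5

Excellent (own payoff 85.6 − 1.1×17.2 = 66.68): to r=0 gives 18.2 → no gain ✓; to r=1.9 gives 37.7 − 1.1×1.9 = 35.61 → no gain ✓.
Mediocre (own payoff 18.2): to r=1.9 gives 37.7 − 7.4×1.9 = 23.64 → profitable ✗; to r=17.2 gives 85.6 − 7.4×17.2 = -41.68 → no gain ✓.
Good (own payoff 37.7 − 4.2×1.9 = 29.72): to r=0 gives 18.2 → no gain ✓; to r=17.2 gives 85.6 − 4.2×17.2 = 13.36 → no gain ✓.
5 of the 6 constraints hold; not an equilibrium.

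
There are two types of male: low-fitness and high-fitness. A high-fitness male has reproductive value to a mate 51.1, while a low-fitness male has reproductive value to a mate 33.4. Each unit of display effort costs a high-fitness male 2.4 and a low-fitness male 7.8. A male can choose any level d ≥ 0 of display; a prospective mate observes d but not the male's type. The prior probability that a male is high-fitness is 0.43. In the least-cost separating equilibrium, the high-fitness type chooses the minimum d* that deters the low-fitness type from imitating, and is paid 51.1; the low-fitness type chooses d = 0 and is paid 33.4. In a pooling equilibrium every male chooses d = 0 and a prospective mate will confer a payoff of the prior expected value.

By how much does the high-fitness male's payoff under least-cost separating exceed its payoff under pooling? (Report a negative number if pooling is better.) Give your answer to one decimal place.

4.6

Least-cost separating signal: d* solves 33.4 = 51.1 − 7.8·d*, so d* = (51.1 − 33.4)/7.8 ≈ 2.2692.
High-fitness type's separating payoff: 51.1 − 2.4 × d* = 51.1 − 2.4 × (51.1 − 33.4)/7.8 = 51.1 − 42.48/7.8 ≈ 45.654.
Pooling payoff: 0.43 × 51.1 + 0.57 × 33.4 = 41.011.
Difference: 45.654 − 41.011 = 4.643, i.e. 4.6 to one decimal place.
The high-fitness type prefers to separate.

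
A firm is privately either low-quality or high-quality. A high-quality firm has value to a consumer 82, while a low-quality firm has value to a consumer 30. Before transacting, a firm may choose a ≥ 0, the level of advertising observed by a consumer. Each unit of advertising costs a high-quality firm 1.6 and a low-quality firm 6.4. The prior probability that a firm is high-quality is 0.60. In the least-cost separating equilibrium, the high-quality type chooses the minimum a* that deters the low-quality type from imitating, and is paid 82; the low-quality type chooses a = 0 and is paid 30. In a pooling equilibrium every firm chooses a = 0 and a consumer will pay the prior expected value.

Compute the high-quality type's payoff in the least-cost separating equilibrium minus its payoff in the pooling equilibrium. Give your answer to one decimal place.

7.8

Least-cost separating signal: a* solves 30 = 82 − 6.4·a*, so a* = (82 − 30)/6.4 = 8.125.
High-quality type's separating payoff: 82 − 1.6 × a* = 82 − 1.6 × (82 − 30)/6.4 = 82 − 83.2/6.4 = 69.
Pooling payoff: 0.60 × 82 + 0.40 × 30 = 61.2.
Difference: 69 − 61.2 = 7.8.
The high-quality type prefers to separate.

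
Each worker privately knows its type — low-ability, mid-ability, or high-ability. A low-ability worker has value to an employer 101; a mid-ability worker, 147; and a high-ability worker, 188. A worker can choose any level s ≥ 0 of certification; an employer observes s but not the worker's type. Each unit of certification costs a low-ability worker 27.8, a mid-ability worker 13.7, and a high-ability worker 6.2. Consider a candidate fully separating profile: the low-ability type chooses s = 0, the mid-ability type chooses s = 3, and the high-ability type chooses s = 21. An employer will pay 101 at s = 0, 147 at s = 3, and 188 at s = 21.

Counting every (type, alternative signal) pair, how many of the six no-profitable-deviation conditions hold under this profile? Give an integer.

4

Mid-ability (own payoff 147 − 13.7×3 = 105.9): to s=0 gives 101 → no gain ✓; to s=21 gives 188 − 13.7×21 = -99.7 → no gain ✓.
High-ability (own payoff 188 − 6.2×21 = 57.8): to s=0 gives 101 → profitable ✗; to s=3 gives 147 − 6.2×3 = 128.4 → profitable ✗.
Low-ability (own payoff 101): to s=3 gives 147 − 27.8×3 = 63.6 → no gain ✓; to s=21 gives 188 − 27.8×21 = -395.8 → no gain ✓.
4 of the 6 constraints hold; not an equilibrium.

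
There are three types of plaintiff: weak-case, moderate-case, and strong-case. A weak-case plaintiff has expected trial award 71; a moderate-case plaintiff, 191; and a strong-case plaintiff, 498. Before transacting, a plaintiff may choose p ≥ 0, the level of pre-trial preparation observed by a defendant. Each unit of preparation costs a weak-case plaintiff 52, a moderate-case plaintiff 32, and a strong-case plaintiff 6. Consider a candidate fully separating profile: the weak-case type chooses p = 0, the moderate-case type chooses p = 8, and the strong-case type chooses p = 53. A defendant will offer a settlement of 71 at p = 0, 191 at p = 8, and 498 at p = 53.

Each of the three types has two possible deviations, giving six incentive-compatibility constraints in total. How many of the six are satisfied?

5

Moderate-case (own payoff 191 − 32×8 = -65): to p=0 gives 71 → profitable ✗; to p=53 gives 498 − 32×53 = -1198 → no gain ✓.
Weak-case (own payoff 71): to p=8 gives 191 − 52×8 = -225 → no gain ✓; to p=53 gives 498 − 52×53 = -2258 → no gain ✓.
Strong-case (own payoff 498 − 6×53 = 180): to p=0 gives 71 → no gain ✓; to p=8 gives 191 − 6×8 = 143 → no gain ✓.
5 of the 6 constraints hold; not an equilibrium.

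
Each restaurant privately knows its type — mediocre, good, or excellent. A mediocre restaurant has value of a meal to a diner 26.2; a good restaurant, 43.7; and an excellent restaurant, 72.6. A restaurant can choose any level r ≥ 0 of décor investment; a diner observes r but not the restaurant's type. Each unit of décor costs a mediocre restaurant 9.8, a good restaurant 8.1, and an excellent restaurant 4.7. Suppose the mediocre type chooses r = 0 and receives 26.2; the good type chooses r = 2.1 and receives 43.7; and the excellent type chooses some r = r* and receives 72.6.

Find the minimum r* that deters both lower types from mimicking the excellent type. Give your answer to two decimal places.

Mediocre type (on-path payoff 26.2) won't mimic when 26.2 ≥ 72.6 − 9.8·r*, i.e. r* ≥ 4.73.
Good type (on-path payoff 43.7 − 8.1×2.1 = 26.69) won't mimic when 26.69 ≥ 72.6 − 8.1·r*, i.e. r* ≥ 5.67.
Both must hold, so r* = max(4.73, 5.67) = 5.67. The good type's constraint binds.

5.67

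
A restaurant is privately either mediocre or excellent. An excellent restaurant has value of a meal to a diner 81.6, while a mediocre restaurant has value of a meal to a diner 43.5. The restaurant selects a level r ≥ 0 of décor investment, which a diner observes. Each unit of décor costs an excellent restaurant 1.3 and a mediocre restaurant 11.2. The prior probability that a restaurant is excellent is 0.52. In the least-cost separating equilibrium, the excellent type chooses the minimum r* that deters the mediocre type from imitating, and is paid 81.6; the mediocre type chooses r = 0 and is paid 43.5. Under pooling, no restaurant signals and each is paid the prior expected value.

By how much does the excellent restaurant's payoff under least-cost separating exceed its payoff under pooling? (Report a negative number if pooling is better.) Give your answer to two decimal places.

13.87

Least-cost separating signal: r* solves 43.5 = 81.6 − 11.2·r*, so r* = (81.6 − 43.5)/11.2 ≈ 3.4018.
Excellent type's separating payoff: 81.6 − 1.3 × r* = 81.6 − 1.3 × (81.6 − 43.5)/11.2 = 81.6 − 49.53/11.2 ≈ 77.1777.
Pooling payoff: 0.52 × 81.6 + 0.48 × 43.5 = 63.312.
Difference: 77.1777 − 63.312 = 13.8657, i.e. 13.87 to two decimal places.
The excellent type prefers to separate.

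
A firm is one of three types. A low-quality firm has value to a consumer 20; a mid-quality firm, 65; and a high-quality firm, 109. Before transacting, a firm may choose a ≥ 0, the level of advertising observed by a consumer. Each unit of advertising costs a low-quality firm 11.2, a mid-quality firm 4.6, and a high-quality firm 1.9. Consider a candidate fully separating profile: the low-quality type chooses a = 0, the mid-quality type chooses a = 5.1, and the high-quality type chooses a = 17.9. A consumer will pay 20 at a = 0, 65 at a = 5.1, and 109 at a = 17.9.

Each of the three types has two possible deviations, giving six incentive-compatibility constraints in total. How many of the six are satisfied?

High-quality (own payoff 109 − 1.9×17.9 = 74.99): to a=0 gives 20 → no gain ✓; to a=5.1 gives 65 − 1.9×5.1 = 55.31 → no gain ✓.
Mid-quality (own payoff 65 − 4.6×5.1 = 41.54): to a=0 gives 20 → no gain ✓; to a=17.9 gives 109 − 4.6×17.9 = 26.66 → no gain ✓.
Low-quality (own payoff 20): to a=5.1 gives 65 − 11.2×5.1 = 7.88 → no gain ✓; to a=17.9 gives 109 − 11.2×17.9 = -91.48 → no gain ✓.
6 of the 6 constraints hold; this profile is a separating equilibrium.

6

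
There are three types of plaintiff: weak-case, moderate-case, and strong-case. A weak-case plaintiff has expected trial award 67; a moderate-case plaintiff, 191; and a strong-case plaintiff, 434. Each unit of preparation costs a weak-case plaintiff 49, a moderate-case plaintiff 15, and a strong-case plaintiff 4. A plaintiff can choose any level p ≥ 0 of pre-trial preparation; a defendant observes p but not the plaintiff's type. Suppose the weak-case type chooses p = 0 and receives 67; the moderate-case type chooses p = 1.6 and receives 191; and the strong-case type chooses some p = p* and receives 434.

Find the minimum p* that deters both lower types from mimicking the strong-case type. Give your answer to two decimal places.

17.80

Weak-case type (on-path payoff 67) won't mimic when 67 ≥ 434 − 49·p*, i.e. p* ≥ 7.49.
Moderate-case type (on-path payoff 191 − 15×1.6 = 167) won't mimic when 167 ≥ 434 − 15·p*, i.e. p* ≥ 17.80.
Both must hold, so p* = max(7.49, 17.80) = 17.80. The moderate-case type's constraint binds.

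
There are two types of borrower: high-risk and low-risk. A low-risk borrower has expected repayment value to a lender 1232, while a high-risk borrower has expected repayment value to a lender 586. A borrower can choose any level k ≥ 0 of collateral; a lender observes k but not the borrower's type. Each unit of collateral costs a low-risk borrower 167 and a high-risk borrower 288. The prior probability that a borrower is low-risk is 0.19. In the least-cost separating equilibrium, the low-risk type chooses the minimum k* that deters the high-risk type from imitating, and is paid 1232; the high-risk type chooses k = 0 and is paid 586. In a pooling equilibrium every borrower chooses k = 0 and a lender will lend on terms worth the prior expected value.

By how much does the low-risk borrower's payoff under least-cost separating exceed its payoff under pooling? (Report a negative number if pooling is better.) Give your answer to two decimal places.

Least-cost separating signal: k* solves 586 = 1232 − 288·k*, so k* = (1232 − 586)/288 ≈ 2.2431.
Low-risk type's separating payoff: 1232 − 167 × k* = 1232 − 167 × (1232 − 586)/288 = 1232 − 107882/288 ≈ 857.4097.
Pooling payoff: 0.19 × 1232 + 0.81 × 586 = 708.74.
Difference: 857.4097 − 708.74 = 148.6697, i.e. 148.67 to two decimal places.
The low-risk type prefers to separate.

148.67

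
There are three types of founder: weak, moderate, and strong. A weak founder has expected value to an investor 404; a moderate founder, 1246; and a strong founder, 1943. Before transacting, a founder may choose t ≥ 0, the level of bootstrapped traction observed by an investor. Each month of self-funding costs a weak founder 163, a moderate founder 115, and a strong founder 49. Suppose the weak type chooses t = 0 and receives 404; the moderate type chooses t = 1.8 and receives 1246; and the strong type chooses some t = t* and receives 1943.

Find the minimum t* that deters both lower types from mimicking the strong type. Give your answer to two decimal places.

9.44

Weak type (on-path payoff 404) won't mimic when 404 ≥ 1943 − 163·t*, i.e. t* ≥ 9.44.
Moderate type (on-path payoff 1246 − 115×1.8 = 1039) won't mimic when 1039 ≥ 1943 − 115·t*, i.e. t* ≥ 7.86.
Both must hold, so t* = max(9.44, 7.86) = 9.44. The weak type's constraint binds.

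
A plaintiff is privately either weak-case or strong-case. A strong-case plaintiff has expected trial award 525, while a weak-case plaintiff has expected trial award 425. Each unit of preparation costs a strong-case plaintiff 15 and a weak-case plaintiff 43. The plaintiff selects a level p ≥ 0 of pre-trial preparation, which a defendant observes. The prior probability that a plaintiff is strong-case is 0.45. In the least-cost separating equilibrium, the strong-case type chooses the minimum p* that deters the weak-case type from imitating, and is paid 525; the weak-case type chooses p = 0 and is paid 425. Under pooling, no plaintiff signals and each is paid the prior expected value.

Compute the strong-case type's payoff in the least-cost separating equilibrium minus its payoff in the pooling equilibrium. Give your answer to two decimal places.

20.12

Least-cost separating signal: p* solves 425 = 525 − 43·p*, so p* = (525 − 425)/43 ≈ 2.3256.
Strong-case type's separating payoff: 525 − 15 × p* = 525 − 15 × (525 − 425)/43 = 525 − 1500/43 ≈ 490.1163.
Pooling payoff: 0.45 × 525 + 0.55 × 425 = 470.
Difference: 490.1163 − 470 = 20.1163, i.e. 20.12 to two decimal places.
The strong-case type prefers to separate.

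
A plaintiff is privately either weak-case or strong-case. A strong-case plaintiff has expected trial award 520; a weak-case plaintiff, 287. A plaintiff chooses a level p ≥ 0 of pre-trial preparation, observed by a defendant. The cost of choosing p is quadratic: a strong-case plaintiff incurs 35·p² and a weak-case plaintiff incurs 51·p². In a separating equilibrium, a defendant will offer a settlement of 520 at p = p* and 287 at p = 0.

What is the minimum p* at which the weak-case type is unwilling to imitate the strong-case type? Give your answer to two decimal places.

The weak-case type at p = 0 receives 287; imitating at p* yields 520 − 51·p*².
Indifference: 287 = 520 − 51·p*², so p*² = (520 − 287) / 51 ≈ 4.5686.
p* = √4.5686 ≈ 2.14.

2.14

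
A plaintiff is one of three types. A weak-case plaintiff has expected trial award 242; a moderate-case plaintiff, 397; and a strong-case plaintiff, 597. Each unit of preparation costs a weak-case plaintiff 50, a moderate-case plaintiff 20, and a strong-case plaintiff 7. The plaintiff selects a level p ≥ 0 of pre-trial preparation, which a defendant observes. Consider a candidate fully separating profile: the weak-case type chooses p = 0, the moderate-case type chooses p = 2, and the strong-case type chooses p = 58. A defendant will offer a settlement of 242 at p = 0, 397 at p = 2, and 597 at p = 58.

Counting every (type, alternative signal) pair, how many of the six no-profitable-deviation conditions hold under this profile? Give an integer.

Weak-case (own payoff 242): to p=2 gives 397 − 50×2 = 297 → profitable ✗; to p=58 gives 597 − 50×58 = -2303 → no gain ✓.
Strong-case (own payoff 597 − 7×58 = 191): to p=0 gives 242 → profitable ✗; to p=2 gives 397 − 7×2 = 383 → profitable ✗.
Moderate-case (own payoff 397 − 20×2 = 357): to p=0 gives 242 → no gain ✓; to p=58 gives 597 − 20×58 = -563 → no gain ✓.
3 of the 6 constraints hold; not an equilibrium.

3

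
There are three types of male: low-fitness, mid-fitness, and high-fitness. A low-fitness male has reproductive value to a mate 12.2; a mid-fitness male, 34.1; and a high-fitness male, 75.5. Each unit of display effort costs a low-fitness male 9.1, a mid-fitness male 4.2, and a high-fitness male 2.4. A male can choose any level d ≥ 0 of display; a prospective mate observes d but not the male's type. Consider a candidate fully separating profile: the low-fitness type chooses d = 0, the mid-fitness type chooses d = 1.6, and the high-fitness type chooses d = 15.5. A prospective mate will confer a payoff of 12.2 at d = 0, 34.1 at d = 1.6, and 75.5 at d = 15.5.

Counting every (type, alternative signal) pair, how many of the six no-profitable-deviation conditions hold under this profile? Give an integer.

Low-fitness (own payoff 12.2): to d=1.6 gives 34.1 − 9.1×1.6 = 19.54 → profitable ✗; to d=15.5 gives 75.5 − 9.1×15.5 = -65.55 → no gain ✓.
Mid-fitness (own payoff 34.1 − 4.2×1.6 = 27.38): to d=0 gives 12.2 → no gain ✓; to d=15.5 gives 75.5 − 4.2×15.5 = 10.4 → no gain ✓.
High-fitness (own payoff 75.5 − 2.4×15.5 = 38.3): to d=0 gives 12.2 → no gain ✓; to d=1.6 gives 34.1 − 2.4×1.6 = 30.26 → no gain ✓.
5 of the 6 constraints hold; not an equilibrium.

5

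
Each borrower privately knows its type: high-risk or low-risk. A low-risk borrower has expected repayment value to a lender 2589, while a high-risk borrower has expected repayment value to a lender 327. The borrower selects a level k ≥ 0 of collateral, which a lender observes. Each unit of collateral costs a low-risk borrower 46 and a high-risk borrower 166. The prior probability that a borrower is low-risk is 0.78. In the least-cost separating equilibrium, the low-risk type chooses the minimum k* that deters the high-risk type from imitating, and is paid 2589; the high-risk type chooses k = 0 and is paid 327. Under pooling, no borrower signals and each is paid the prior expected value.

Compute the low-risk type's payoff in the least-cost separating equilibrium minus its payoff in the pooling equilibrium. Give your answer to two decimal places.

Least-cost separating signal: k* solves 327 = 2589 − 166·k*, so k* = (2589 − 327)/166 ≈ 13.6265.
Low-risk type's separating payoff: 2589 − 46 × k* = 2589 − 46 × (2589 − 327)/166 = 2589 − 104052/166 ≈ 1962.1807.
Pooling payoff: 0.78 × 2589 + 0.22 × 327 = 2091.36.
Difference: 1962.1807 − 2091.36 = -129.1793, i.e. -129.18 to two decimal places.
The low-risk type would prefer the pooling outcome.

-129.18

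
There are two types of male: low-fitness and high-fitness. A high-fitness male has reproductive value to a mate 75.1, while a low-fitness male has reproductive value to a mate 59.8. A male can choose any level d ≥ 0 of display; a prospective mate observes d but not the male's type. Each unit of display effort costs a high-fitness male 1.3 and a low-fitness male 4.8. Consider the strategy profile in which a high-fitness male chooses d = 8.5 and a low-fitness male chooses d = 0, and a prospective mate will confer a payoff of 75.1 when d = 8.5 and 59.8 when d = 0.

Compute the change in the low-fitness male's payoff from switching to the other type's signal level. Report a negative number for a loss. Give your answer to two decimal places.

Playing d = 0 the low-fitness male receives 59.8.
Deviating to d = 8.5 brings payment 75.1 at cost 4.8 × 8.5 = 40.8, netting 34.3.
Gain from deviating: 34.3 − 59.8 = -25.50.
The gain is negative, so the low-fitness type's incentive-compatibility constraint is satisfied.

-25.50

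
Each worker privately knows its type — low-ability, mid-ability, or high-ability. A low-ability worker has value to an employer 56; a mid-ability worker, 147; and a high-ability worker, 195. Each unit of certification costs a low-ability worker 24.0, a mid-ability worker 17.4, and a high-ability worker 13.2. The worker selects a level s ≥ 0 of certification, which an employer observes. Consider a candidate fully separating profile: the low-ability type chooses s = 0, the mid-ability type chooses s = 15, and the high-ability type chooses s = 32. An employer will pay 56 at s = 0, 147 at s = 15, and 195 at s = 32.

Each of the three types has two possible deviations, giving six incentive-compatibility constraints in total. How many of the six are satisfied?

3

Low-ability (own payoff 56): to s=15 gives 147 − 24.0×15 = -213 → no gain ✓; to s=32 gives 195 − 24.0×32 = -573 → no gain ✓.
High-ability (own payoff 195 − 13.2×32 = -227.4): to s=0 gives 56 → profitable ✗; to s=15 gives 147 − 13.2×15 = -51 → profitable ✗.
Mid-ability (own payoff 147 − 17.4×15 = -114): to s=0 gives 56 → profitable ✗; to s=32 gives 195 − 17.4×32 = -361.8 → no gain ✓.
3 of the 6 constraints hold; not an equilibrium.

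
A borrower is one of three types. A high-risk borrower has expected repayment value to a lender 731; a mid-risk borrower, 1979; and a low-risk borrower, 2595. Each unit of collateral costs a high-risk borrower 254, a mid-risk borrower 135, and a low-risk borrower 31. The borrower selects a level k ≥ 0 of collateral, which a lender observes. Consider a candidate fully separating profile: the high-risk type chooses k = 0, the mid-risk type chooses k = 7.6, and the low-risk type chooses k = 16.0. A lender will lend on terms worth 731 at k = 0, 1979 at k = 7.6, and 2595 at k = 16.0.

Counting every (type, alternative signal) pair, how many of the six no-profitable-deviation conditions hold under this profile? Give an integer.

6

Mid-risk (own payoff 1979 − 135×7.6 = 953): to k=0 gives 731 → no gain ✓; to k=16.0 gives 2595 − 135×16.0 = 435 → no gain ✓.
High-risk (own payoff 731): to k=7.6 gives 1979 − 254×7.6 = 48.6 → no gain ✓; to k=16.0 gives 2595 − 254×16.0 = -1469 → no gain ✓.
Low-risk (own payoff 2595 − 31×16.0 = 2099): to k=0 gives 731 → no gain ✓; to k=7.6 gives 1979 − 31×7.6 = 1743.4 → no gain ✓.
6 of the 6 constraints hold; this profile is a separating equilibrium.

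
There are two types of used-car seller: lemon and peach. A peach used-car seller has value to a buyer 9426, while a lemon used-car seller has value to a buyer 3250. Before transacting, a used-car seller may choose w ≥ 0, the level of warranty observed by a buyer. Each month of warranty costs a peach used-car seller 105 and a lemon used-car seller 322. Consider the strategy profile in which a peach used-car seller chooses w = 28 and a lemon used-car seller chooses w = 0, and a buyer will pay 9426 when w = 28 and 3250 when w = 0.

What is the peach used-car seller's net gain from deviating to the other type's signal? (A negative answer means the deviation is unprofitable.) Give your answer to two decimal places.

-3236.00

Playing w = 28 the peach used-car seller receives 9426 − 105 × 28 = 6486.
Deviating to w = 0 yields 3250 instead.
Gain from deviating: 3250 − 6486 = -3236.00.
The gain is negative, so the peach type's incentive-compatibility constraint is satisfied.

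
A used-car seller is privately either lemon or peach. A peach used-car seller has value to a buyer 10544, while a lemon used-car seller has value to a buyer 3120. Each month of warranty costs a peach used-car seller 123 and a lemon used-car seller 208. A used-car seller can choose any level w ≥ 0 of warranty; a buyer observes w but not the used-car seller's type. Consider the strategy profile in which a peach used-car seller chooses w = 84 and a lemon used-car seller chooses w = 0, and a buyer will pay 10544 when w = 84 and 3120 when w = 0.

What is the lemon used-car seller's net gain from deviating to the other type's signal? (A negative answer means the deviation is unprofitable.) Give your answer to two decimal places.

-10048.00

Playing w = 0 the lemon used-car seller receives 3120.
Deviating to w = 84 brings payment 10544 at cost 208 × 84 = 17472, netting -6928.
Gain from deviating: -6928 − 3120 = -10048.00.
The gain is negative, so the lemon type's incentive-compatibility constraint is satisfied.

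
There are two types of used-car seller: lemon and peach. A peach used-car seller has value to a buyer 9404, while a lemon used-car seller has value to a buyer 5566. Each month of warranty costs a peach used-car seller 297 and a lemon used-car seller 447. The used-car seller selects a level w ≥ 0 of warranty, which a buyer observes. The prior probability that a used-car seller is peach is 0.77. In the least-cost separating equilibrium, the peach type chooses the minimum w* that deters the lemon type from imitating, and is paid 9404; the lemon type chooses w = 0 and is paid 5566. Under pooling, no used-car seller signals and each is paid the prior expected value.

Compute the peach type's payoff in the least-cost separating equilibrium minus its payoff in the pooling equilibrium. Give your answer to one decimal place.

Least-cost separating signal: w* solves 5566 = 9404 − 447·w*, so w* = (9404 − 5566)/447 ≈ 8.5861.
Peach type's separating payoff: 9404 − 297 × w* = 9404 − 297 × (9404 − 5566)/447 = 9404 − 1139886/447 ≈ 6853.919.
Pooling payoff: 0.77 × 9404 + 0.23 × 5566 = 8521.26.
Difference: 6853.919 − 8521.26 = -1667.341, i.e. -1667.3 to one decimal place.
The peach type would prefer the pooling outcome.

-1667.3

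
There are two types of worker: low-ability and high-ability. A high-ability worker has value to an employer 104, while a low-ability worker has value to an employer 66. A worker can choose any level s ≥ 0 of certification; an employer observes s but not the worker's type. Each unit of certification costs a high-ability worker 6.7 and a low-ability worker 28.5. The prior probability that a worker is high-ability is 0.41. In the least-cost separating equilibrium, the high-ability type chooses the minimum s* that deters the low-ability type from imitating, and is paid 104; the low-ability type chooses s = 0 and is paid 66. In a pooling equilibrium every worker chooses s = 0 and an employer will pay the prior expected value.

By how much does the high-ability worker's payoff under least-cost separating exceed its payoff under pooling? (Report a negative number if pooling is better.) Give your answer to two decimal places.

Least-cost separating signal: s* solves 66 = 104 − 28.5·s*, so s* = (104 − 66)/28.5 ≈ 1.3333.
High-ability type's separating payoff: 104 − 6.7 × s* = 104 − 6.7 × (104 − 66)/28.5 = 104 − 254.6/28.5 ≈ 95.0667.
Pooling payoff: 0.41 × 104 + 0.59 × 66 = 81.58.
Difference: 95.0667 − 81.58 = 13.4867, i.e. 13.49 to two decimal places.
The high-ability type prefers to separate.

13.49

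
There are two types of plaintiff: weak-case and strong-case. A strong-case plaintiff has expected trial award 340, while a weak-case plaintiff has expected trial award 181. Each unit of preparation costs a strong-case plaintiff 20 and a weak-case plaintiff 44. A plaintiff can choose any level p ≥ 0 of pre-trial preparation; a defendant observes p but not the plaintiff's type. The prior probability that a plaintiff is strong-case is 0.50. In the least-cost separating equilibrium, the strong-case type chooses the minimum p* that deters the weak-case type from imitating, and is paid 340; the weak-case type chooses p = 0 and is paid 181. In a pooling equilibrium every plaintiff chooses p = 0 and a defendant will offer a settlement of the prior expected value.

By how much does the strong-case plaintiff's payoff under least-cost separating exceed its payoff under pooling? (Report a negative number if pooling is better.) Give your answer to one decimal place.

Least-cost separating signal: p* solves 181 = 340 − 44·p*, so p* = (340 − 181)/44 ≈ 3.6136.
Strong-case type's separating payoff: 340 − 20 × p* = 340 − 20 × (340 − 181)/44 = 340 − 3180/44 ≈ 267.727.
Pooling payoff: 0.50 × 340 + 0.50 × 181 = 260.5.
Difference: 267.727 − 260.5 = 7.227, i.e. 7.2 to one decimal place.
The strong-case type prefers to separate.

7.2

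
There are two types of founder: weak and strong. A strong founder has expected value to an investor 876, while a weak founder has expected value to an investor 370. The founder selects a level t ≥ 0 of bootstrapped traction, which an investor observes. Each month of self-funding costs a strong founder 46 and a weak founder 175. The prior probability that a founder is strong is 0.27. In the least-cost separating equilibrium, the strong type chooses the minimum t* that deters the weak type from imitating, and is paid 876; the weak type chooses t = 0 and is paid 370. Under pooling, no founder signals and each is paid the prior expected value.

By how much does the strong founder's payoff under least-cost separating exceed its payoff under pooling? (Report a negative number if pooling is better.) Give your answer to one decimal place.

Least-cost separating signal: t* solves 370 = 876 − 175·t*, so t* = (876 − 370)/175 ≈ 2.8914.
Strong type's separating payoff: 876 − 46 × t* = 876 − 46 × (876 − 370)/175 = 876 − 23276/175 ≈ 742.994.
Pooling payoff: 0.27 × 876 + 0.73 × 370 = 506.62.
Difference: 742.994 − 506.62 = 236.374, i.e. 236.4 to one decimal place.
The strong type prefers to separate.

236.4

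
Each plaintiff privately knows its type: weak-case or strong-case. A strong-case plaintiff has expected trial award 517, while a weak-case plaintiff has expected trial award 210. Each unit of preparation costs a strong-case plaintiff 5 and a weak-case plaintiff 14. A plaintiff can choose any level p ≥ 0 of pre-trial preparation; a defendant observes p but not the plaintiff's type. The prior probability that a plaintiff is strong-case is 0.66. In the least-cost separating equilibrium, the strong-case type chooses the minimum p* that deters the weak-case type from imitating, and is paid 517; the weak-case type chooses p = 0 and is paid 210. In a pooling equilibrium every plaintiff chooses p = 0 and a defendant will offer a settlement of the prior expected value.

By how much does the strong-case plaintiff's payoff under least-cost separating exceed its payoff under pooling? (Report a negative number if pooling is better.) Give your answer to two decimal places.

Least-cost separating signal: p* solves 210 = 517 − 14·p*, so p* = (517 − 210)/14 ≈ 21.9286.
Strong-case type's separating payoff: 517 − 5 × p* = 517 − 5 × (517 − 210)/14 = 517 − 1535/14 ≈ 407.3571.
Pooling payoff: 0.66 × 517 + 0.34 × 210 = 412.62.
Difference: 407.3571 − 412.62 = -5.2629, i.e. -5.26 to two decimal places.
The strong-case type would prefer the pooling outcome.

-5.26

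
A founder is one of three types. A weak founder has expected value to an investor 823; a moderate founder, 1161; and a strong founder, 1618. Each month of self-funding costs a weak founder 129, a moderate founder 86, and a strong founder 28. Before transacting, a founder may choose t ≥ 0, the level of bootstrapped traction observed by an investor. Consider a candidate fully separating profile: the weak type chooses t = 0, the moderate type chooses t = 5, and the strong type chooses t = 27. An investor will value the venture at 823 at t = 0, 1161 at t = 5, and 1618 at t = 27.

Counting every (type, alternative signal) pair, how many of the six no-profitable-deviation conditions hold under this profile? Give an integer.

4

Strong (own payoff 1618 − 28×27 = 862): to t=0 gives 823 → no gain ✓; to t=5 gives 1161 − 28×5 = 1021 → profitable ✗.
Weak (own payoff 823): to t=5 gives 1161 − 129×5 = 516 → no gain ✓; to t=27 gives 1618 − 129×27 = -1865 → no gain ✓.
Moderate (own payoff 1161 − 86×5 = 731): to t=0 gives 823 → profitable ✗; to t=27 gives 1618 − 86×27 = -704 → no gain ✓.
4 of the 6 constraints hold; not an equilibrium.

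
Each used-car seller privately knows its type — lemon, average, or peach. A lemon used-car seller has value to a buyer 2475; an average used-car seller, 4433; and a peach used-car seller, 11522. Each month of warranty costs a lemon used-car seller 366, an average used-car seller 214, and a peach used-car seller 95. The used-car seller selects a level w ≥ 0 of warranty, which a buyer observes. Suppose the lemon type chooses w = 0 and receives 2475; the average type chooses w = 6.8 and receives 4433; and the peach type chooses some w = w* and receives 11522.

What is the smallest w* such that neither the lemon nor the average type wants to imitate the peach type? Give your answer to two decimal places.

39.93

Average type (on-path payoff 4433 − 214×6.8 = 2977.8) won't mimic when 2977.8 ≥ 11522 − 214·w*, i.e. w* ≥ 39.93.
Lemon type (on-path payoff 2475) won't mimic when 2475 ≥ 11522 − 366·w*, i.e. w* ≥ 24.72.
Both must hold, so w* = max(24.72, 39.93) = 39.93. The average type's constraint binds.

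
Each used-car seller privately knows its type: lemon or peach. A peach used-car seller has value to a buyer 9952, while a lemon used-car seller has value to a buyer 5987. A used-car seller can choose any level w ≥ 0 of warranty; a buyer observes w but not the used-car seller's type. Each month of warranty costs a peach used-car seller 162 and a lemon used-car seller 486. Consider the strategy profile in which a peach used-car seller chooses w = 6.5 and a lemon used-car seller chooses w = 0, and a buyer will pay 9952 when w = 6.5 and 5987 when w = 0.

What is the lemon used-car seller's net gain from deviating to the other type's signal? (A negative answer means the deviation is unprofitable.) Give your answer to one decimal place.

Playing w = 0 the lemon used-car seller receives 5987.
Deviating to w = 6.5 brings payment 9952 at cost 486 × 6.5 = 3159, netting 6793.
Gain from deviating: 6793 − 5987 = 806.0.
The gain is positive, so the lemon type's incentive-compatibility constraint is violated — this profile is not a separating equilibrium.

806.0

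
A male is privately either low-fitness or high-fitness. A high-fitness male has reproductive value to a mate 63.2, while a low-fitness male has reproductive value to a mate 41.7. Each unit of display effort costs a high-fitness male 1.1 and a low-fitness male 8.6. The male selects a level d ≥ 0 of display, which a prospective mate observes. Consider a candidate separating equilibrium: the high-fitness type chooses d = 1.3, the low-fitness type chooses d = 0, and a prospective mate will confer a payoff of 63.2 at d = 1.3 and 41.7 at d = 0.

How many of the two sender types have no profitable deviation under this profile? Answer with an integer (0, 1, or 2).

Low-fitness type: stay at 0 → 41.7; mimic → 63.2 − 8.6 × 1.3 = 52.02. IC fails (41.7 < 52.02).
High-fitness type: signal → 63.2 − 1.1 × 1.3 = 61.77; deviate to 0 → 41.7. IC holds (61.77 ≥ 41.7).
1 of 2 constraints hold, so this profile is not an equilibrium.

1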